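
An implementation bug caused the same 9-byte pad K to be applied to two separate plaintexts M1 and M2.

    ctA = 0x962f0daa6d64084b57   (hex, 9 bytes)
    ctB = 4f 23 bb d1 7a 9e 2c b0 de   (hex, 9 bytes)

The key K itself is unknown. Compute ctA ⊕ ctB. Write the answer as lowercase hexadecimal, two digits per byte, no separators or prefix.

ctA ⊕ ctB = (M1 ⊕ K) ⊕ (M2 ⊕ K) = M1 ⊕ M2 — the shared key cancels under XOR.
10010110 XOR 01001111 = 11011001
00101111 XOR 00100011 = 00001100
00001101 XOR 10111011 = 10110110
10101010 XOR 11010001 = 01111011
01101101 XOR 01111010 = 00010111
01100100 XOR 10011110 = 11111010
00001000 XOR 00101100 = 00100100
01001011 XOR 10110000 = 11111011
01010111 XOR 11011110 = 10001001

d90cb67b17fa24fb89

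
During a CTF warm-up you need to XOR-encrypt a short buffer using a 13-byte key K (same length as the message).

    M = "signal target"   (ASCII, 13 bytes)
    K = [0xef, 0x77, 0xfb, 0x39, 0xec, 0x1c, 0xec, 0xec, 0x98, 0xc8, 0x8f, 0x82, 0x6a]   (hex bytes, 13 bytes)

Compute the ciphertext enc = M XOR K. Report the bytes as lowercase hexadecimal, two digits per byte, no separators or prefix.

byte 0: 115 XOR 239 = 156
byte 1: 105 XOR 119 =  30
byte 2: 103 XOR 251 = 156
byte 3: 110 XOR  57 =  87
byte 4:  97 XOR 236 = 141
byte 5: 108 XOR  28 = 112
byte 6:  32 XOR 236 = 204
byte 7: 116 XOR 236 = 152
byte 8:  97 XOR 152 = 249
byte 9: 114 XOR 200 = 186
byte 10: 103 XOR 143 = 232
byte 11: 101 XOR 130 = 231
byte 12: 116 XOR 106 =  30

9c1e9c578d70cc98f9bae8e71e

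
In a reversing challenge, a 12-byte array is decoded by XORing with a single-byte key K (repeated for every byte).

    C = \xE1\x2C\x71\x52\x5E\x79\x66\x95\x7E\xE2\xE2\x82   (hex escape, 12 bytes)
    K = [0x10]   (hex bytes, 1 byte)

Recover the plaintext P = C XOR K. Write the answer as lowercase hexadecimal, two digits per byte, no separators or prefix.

The 1-byte key repeats, so the effective keystream is 10 10 10 10 10 10 10 10 10 10 10 10.
byte 0: e1 xor 10 = f1
byte 1: 2c xor 10 = 3c
byte 2: 71 xor 10 = 61
byte 3: 52 xor 10 = 42
byte 4: 5e xor 10 = 4e
byte 5: 79 xor 10 = 69
byte 6: 66 xor 10 = 76
byte 7: 95 xor 10 = 85
byte 8: 7e xor 10 = 6e
byte 9: e2 xor 10 = f2
byte 10: e2 xor 10 = f2
byte 11: 82 xor 10 = 92

f13c61424e6976856ef2f292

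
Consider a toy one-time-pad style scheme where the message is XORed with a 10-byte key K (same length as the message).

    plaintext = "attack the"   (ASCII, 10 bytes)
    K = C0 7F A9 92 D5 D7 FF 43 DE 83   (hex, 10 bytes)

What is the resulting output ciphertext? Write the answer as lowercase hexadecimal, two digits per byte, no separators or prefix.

a10bddf3b6bcdf37b6e6

byte 0: 61 xor c0 = a1
byte 1: 74 xor 7f = 0b
byte 2: 74 xor a9 = dd
byte 3: 61 xor 92 = f3
byte 4: 63 xor d5 = b6
byte 5: 6b xor d7 = bc
byte 6: 20 xor ff = df
byte 7: 74 xor 43 = 37
byte 8: 68 xor de = b6
byte 9: 65 xor 83 = e6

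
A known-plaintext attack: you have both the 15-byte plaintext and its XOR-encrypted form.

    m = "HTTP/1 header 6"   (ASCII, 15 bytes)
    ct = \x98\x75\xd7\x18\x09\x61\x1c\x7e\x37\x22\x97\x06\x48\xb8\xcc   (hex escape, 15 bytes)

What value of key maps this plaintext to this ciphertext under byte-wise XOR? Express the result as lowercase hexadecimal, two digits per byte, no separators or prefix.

d021834826503c165243f3633a98fa

Since ct = m ⊕ key, XORing both sides with m gives key = m ⊕ ct.
byte 0: 48 xor 98 = d0
byte 1: 54 xor 75 = 21
byte 2: 54 xor d7 = 83
byte 3: 50 xor 18 = 48
byte 4: 2f xor 09 = 26
byte 5: 31 xor 61 = 50
byte 6: 20 xor 1c = 3c
byte 7: 68 xor 7e = 16
byte 8: 65 xor 37 = 52
byte 9: 61 xor 22 = 43
byte 10: 64 xor 97 = f3
byte 11: 65 xor 06 = 63
byte 12: 72 xor 48 = 3a
byte 13: 20 xor b8 = 98
byte 14: 36 xor cc = fa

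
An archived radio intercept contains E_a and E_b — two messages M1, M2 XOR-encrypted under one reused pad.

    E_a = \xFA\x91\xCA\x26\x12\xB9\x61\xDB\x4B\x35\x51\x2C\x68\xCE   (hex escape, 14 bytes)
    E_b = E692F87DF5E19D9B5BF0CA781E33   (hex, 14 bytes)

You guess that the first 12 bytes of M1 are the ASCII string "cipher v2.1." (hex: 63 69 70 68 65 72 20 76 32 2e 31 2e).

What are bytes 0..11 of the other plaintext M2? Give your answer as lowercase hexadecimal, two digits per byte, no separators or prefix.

First, E_a ⊕ E_b = (M1 ⊕ K) ⊕ (M2 ⊕ K) = M1 ⊕ M2, so the key drops out. Then M2 = (M1 ⊕ M2) ⊕ M1 over the first 12 bytes.
byte 0: (fa XOR e6) XOR 63 = 1c XOR 63 = 7f
byte 1: (91 XOR 92) XOR 69 = 03 XOR 69 = 6a
byte 2: (ca XOR f8) XOR 70 = 32 XOR 70 = 42
byte 3: (26 XOR 7d) XOR 68 = 5b XOR 68 = 33
byte 4: (12 XOR f5) XOR 65 = e7 XOR 65 = 82
byte 5: (b9 XOR e1) XOR 72 = 58 XOR 72 = 2a
byte 6: (61 XOR 9d) XOR 20 = fc XOR 20 = dc
byte 7: (db XOR 9b) XOR 76 = 40 XOR 76 = 36
byte 8: (4b XOR 5b) XOR 32 = 10 XOR 32 = 22
byte 9: (35 XOR f0) XOR 2e = c5 XOR 2e = eb
byte 10: (51 XOR ca) XOR 31 = 9b XOR 31 = aa
byte 11: (2c XOR 78) XOR 2e = 54 XOR 2e = 7a

7f6a4233822adc3622ebaa7a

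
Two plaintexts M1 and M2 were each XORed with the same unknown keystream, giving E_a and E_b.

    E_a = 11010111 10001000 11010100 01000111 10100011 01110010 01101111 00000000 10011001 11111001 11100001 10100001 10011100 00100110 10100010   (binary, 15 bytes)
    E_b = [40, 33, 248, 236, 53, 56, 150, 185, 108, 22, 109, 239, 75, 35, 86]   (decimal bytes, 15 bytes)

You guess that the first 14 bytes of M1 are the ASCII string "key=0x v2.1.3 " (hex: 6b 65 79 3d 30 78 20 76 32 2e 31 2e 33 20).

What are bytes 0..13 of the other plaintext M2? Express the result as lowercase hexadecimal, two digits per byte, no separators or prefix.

94cc5596a632d9cfc7c1bd60e425

First, E_a ⊕ E_b = (M1 ⊕ K) ⊕ (M2 ⊕ K) = M1 ⊕ M2, so the key drops out. Then M2 = (M1 ⊕ M2) ⊕ M1 over the first 14 bytes.
byte 0: (d7 XOR 28) XOR 6b = ff XOR 6b = 94
byte 1: (88 XOR 21) XOR 65 = a9 XOR 65 = cc
byte 2: (d4 XOR f8) XOR 79 = 2c XOR 79 = 55
byte 3: (47 XOR ec) XOR 3d = ab XOR 3d = 96
byte 4: (a3 XOR 35) XOR 30 = 96 XOR 30 = a6
byte 5: (72 XOR 38) XOR 78 = 4a XOR 78 = 32
byte 6: (6f XOR 96) XOR 20 = f9 XOR 20 = d9
byte 7: (00 XOR b9) XOR 76 = b9 XOR 76 = cf
byte 8: (99 XOR 6c) XOR 32 = f5 XOR 32 = c7
byte 9: (f9 XOR 16) XOR 2e = ef XOR 2e = c1
byte 10: (e1 XOR 6d) XOR 31 = 8c XOR 31 = bd
byte 11: (a1 XOR ef) XOR 2e = 4e XOR 2e = 60
byte 12: (9c XOR 4b) XOR 33 = d7 XOR 33 = e4
byte 13: (26 XOR 23) XOR 20 = 05 XOR 20 = 25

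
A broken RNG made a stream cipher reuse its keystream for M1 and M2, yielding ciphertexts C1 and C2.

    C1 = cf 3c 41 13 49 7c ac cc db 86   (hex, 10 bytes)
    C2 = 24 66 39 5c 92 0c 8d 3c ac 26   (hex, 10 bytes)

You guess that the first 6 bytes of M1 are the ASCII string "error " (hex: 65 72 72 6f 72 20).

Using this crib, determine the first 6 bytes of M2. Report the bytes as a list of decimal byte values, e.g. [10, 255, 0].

[142, 40, 10, 32, 169, 80]

First, C1 ⊕ C2 = (M1 ⊕ K) ⊕ (M2 ⊕ K) = M1 ⊕ M2, so the key drops out. Then M2 = (M1 ⊕ M2) ⊕ M1 over the first 6 bytes.
byte 0: (cf XOR 24) XOR 65 = eb XOR 65 = 8e
byte 1: (3c XOR 66) XOR 72 = 5a XOR 72 = 28
byte 2: (41 XOR 39) XOR 72 = 78 XOR 72 = 0a
byte 3: (13 XOR 5c) XOR 6f = 4f XOR 6f = 20
byte 4: (49 XOR 92) XOR 72 = db XOR 72 = a9
byte 5: (7c XOR 0c) XOR 20 = 70 XOR 20 = 50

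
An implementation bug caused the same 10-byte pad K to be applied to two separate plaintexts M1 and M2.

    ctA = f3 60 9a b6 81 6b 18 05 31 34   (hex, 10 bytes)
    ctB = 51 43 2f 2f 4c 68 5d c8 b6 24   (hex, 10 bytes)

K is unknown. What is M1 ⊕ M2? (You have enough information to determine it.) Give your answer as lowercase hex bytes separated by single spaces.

a2 23 b5 99 cd 03 45 cd 87 10

ctA ⊕ ctB = (M1 ⊕ K) ⊕ (M2 ⊕ K) = M1 ⊕ M2 — the shared key cancels under XOR.
byte 0: f3 ^ 51 = a2
byte 1: 60 ^ 43 = 23
byte 2: 9a ^ 2f = b5
byte 3: b6 ^ 2f = 99
byte 4: 81 ^ 4c = cd
byte 5: 6b ^ 68 = 03
byte 6: 18 ^ 5d = 45
byte 7: 05 ^ c8 = cd
byte 8: 31 ^ b6 = 87
byte 9: 34 ^ 24 = 10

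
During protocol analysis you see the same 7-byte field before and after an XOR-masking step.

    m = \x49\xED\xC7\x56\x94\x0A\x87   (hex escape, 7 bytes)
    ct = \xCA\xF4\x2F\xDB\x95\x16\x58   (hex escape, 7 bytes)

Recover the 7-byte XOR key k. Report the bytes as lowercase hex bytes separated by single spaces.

Since ct = m ⊕ k, XORing both sides with m gives k = m ⊕ ct.
byte 0: 49 XOR ca = 83
byte 1: ed XOR f4 = 19
byte 2: c7 XOR 2f = e8
byte 3: 56 XOR db = 8d
byte 4: 94 XOR 95 = 01
byte 5: 0a XOR 16 = 1c
byte 6: 87 XOR 58 = df

83 19 e8 8d 01 1c df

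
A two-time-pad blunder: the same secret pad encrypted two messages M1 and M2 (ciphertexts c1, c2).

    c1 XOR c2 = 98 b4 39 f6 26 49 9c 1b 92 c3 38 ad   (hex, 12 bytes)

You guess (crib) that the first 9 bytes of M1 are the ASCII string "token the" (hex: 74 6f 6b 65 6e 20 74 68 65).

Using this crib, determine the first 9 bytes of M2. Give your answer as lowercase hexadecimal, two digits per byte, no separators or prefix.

ecdb52934869e873f7

Since c1 ⊕ c2 = M1 ⊕ M2, XORing with the guessed M1 bytes yields the corresponding M2 bytes: M2 = (c1 ⊕ c2) ⊕ M1.
byte 0: 98 ^ 74 = ec
byte 1: b4 ^ 6f = db
byte 2: 39 ^ 6b = 52
byte 3: f6 ^ 65 = 93
byte 4: 26 ^ 6e = 48
byte 5: 49 ^ 20 = 69
byte 6: 9c ^ 74 = e8
byte 7: 1b ^ 68 = 73
byte 8: 92 ^ 65 = f7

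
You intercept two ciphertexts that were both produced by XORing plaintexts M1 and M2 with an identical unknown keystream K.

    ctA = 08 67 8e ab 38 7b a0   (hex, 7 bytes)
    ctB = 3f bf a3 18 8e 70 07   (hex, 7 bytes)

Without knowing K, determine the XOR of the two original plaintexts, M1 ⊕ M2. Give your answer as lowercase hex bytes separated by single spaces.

ctA ⊕ ctB = (M1 ⊕ K) ⊕ (M2 ⊕ K) = M1 ⊕ M2 — the shared key cancels under XOR.
08 ⊕ 3f = 37
67 ⊕ bf = d8
8e ⊕ a3 = 2d
ab ⊕ 18 = b3
38 ⊕ 8e = b6
7b ⊕ 70 = 0b
a0 ⊕ 07 = a7

37 d8 2d b3 b6 0b a7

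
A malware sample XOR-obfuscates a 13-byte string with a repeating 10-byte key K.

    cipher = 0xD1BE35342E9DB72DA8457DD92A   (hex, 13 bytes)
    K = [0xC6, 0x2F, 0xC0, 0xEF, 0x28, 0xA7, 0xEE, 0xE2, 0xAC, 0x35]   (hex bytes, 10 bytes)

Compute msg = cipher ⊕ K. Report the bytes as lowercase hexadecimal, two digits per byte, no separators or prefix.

The 10-byte key repeats, so the effective keystream is c6 2f c0 ef 28 a7 ee e2 ac 35 c6 2f c0.
byte 0: d1 XOR c6 = 17
byte 1: be XOR 2f = 91
byte 2: 35 XOR c0 = f5
byte 3: 34 XOR ef = db
byte 4: 2e XOR 28 = 06
byte 5: 9d XOR a7 = 3a
byte 6: b7 XOR ee = 59
byte 7: 2d XOR e2 = cf
byte 8: a8 XOR ac = 04
byte 9: 45 XOR 35 = 70
byte 10: 7d XOR c6 = bb
byte 11: d9 XOR 2f = f6
byte 12: 2a XOR c0 = ea

1791f5db063a59cf0470bbf6ea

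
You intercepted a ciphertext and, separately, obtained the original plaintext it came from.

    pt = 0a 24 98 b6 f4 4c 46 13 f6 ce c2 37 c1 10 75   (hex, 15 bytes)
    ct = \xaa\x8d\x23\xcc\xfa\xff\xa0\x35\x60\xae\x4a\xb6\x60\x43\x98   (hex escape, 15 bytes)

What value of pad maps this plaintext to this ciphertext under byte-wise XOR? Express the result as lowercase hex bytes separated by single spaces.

Since ct = pt ⊕ pad, XORing both sides with pt gives pad = pt ⊕ ct.
byte 0: 0a ⊕ aa = a0
byte 1: 24 ⊕ 8d = a9
byte 2: 98 ⊕ 23 = bb
byte 3: b6 ⊕ cc = 7a
byte 4: f4 ⊕ fa = 0e
byte 5: 4c ⊕ ff = b3
byte 6: 46 ⊕ a0 = e6
byte 7: 13 ⊕ 35 = 26
byte 8: f6 ⊕ 60 = 96
byte 9: ce ⊕ ae = 60
byte 10: c2 ⊕ 4a = 88
byte 11: 37 ⊕ b6 = 81
byte 12: c1 ⊕ 60 = a1
byte 13: 10 ⊕ 43 = 53
byte 14: 75 ⊕ 98 = ed

a0 a9 bb 7a 0e b3 e6 26 96 60 88 81 a1 53 ed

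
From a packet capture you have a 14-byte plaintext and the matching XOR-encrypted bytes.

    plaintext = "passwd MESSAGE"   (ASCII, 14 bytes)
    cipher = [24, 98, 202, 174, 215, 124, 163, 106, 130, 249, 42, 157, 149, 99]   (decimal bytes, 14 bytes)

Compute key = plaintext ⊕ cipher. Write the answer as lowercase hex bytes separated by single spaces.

68 03 b9 dd a0 18 83 27 c7 aa 79 dc d2 26

Since cipher = plaintext ⊕ key, XORing both sides with plaintext gives key = plaintext ⊕ cipher.
byte 0: 01110000 XOR 00011000 = 01101000
byte 1: 01100001 XOR 01100010 = 00000011
byte 2: 01110011 XOR 11001010 = 10111001
byte 3: 01110011 XOR 10101110 = 11011101
byte 4: 01110111 XOR 11010111 = 10100000
byte 5: 01100100 XOR 01111100 = 00011000
byte 6: 00100000 XOR 10100011 = 10000011
byte 7: 01001101 XOR 01101010 = 00100111
byte 8: 01000101 XOR 10000010 = 11000111
byte 9: 01010011 XOR 11111001 = 10101010
byte 10: 01010011 XOR 00101010 = 01111001
byte 11: 01000001 XOR 10011101 = 11011100
byte 12: 01000111 XOR 10010101 = 11010010
byte 13: 01000101 XOR 01100011 = 00100110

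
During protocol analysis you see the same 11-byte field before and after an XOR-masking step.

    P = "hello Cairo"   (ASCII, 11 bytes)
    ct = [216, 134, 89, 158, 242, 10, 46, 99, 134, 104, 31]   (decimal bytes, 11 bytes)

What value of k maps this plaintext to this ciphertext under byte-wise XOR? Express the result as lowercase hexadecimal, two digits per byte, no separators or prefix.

b0e335f29d2a6d02ef1a70

Since ct = P ⊕ k, XORing both sides with P gives k = P ⊕ ct.
68 XOR d8 = b0
65 XOR 86 = e3
6c XOR 59 = 35
6c XOR 9e = f2
6f XOR f2 = 9d
20 XOR 0a = 2a
43 XOR 2e = 6d
61 XOR 63 = 02
69 XOR 86 = ef
72 XOR 68 = 1a
6f XOR 1f = 70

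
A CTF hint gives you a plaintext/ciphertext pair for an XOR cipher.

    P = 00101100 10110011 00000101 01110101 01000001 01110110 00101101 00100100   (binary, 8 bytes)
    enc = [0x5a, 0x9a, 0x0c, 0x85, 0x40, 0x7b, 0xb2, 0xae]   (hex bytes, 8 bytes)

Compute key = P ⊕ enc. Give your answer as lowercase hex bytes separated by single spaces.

Since enc = P ⊕ key, XORing both sides with P gives key = P ⊕ enc.
2c ^ 5a = 76
b3 ^ 9a = 29
05 ^ 0c = 09
75 ^ 85 = f0
41 ^ 40 = 01
76 ^ 7b = 0d
2d ^ b2 = 9f
24 ^ ae = 8a

76 29 09 f0 01 0d 9f 8a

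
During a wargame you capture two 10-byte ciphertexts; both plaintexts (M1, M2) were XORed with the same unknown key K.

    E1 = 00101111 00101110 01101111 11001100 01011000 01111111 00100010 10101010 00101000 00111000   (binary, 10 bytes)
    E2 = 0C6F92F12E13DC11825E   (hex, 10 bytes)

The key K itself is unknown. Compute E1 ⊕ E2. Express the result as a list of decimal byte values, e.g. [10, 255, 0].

[35, 65, 253, 61, 118, 108, 254, 187, 170, 102]

E1 ⊕ E2 = (M1 ⊕ K) ⊕ (M2 ⊕ K) = M1 ⊕ M2 — the shared key cancels under XOR.
2f ^ 0c = 23
2e ^ 6f = 41
6f ^ 92 = fd
cc ^ f1 = 3d
58 ^ 2e = 76
7f ^ 13 = 6c
22 ^ dc = fe
aa ^ 11 = bb
28 ^ 82 = aa
38 ^ 5e = 66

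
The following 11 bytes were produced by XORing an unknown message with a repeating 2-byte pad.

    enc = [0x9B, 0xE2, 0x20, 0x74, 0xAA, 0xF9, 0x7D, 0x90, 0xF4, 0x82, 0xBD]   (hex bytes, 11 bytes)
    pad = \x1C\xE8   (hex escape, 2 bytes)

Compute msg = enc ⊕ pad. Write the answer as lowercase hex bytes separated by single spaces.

The 2-byte key repeats, so the effective keystream is 1c e8 1c e8 1c e8 1c e8 1c e8 1c.
byte 0: 10011011 XOR 00011100 = 10000111
byte 1: 11100010 XOR 11101000 = 00001010
byte 2: 00100000 XOR 00011100 = 00111100
byte 3: 01110100 XOR 11101000 = 10011100
byte 4: 10101010 XOR 00011100 = 10110110
byte 5: 11111001 XOR 11101000 = 00010001
byte 6: 01111101 XOR 00011100 = 01100001
byte 7: 10010000 XOR 11101000 = 01111000
byte 8: 11110100 XOR 00011100 = 11101000
byte 9: 10000010 XOR 11101000 = 01101010
byte 10: 10111101 XOR 00011100 = 10100001

87 0a 3c 9c b6 11 61 78 e8 6a a1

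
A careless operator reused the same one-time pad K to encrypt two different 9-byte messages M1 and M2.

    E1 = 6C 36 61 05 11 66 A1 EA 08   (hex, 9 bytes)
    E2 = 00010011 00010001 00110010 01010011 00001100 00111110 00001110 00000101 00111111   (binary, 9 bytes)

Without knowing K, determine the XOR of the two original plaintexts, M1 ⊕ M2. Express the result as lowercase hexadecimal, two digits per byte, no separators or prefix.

7f2753561d58afef37

E1 ⊕ E2 = (M1 ⊕ K) ⊕ (M2 ⊕ K) = M1 ⊕ M2 — the shared key cancels under XOR.
108 xor  19 = 127
 54 xor  17 =  39
 97 xor  50 =  83
  5 xor  83 =  86
 17 xor  12 =  29
102 xor  62 =  88
161 xor  14 = 175
234 xor   5 = 239
  8 xor  63 =  55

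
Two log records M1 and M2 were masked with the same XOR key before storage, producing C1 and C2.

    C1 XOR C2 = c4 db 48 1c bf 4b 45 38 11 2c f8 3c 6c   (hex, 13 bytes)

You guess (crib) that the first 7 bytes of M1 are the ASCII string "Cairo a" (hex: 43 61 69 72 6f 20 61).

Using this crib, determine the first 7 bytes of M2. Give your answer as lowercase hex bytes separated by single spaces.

Since C1 ⊕ C2 = M1 ⊕ M2, XORing with the guessed M1 bytes yields the corresponding M2 bytes: M2 = (C1 ⊕ C2) ⊕ M1.
c4 xor 43 = 87
db xor 61 = ba
48 xor 69 = 21
1c xor 72 = 6e
bf xor 6f = d0
4b xor 20 = 6b
45 xor 61 = 24

87 ba 21 6e d0 6b 24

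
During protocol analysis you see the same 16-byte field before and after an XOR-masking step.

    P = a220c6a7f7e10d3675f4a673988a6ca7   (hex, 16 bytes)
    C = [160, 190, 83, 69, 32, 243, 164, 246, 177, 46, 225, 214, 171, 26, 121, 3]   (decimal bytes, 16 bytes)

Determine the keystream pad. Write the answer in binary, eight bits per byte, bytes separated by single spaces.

Since C = P ⊕ pad, XORing both sides with P gives pad = P ⊕ C.
byte 0: a2 ⊕ a0 = 02
byte 1: 20 ⊕ be = 9e
byte 2: c6 ⊕ 53 = 95
byte 3: a7 ⊕ 45 = e2
byte 4: f7 ⊕ 20 = d7
byte 5: e1 ⊕ f3 = 12
byte 6: 0d ⊕ a4 = a9
byte 7: 36 ⊕ f6 = c0
byte 8: 75 ⊕ b1 = c4
byte 9: f4 ⊕ 2e = da
byte 10: a6 ⊕ e1 = 47
byte 11: 73 ⊕ d6 = a5
byte 12: 98 ⊕ ab = 33
byte 13: 8a ⊕ 1a = 90
byte 14: 6c ⊕ 79 = 15
byte 15: a7 ⊕ 03 = a4

00000010 10011110 10010101 11100010 11010111 00010010 10101001 11000000 11000100 11011010 01000111 10100101 00110011 10010000 00010101 10100100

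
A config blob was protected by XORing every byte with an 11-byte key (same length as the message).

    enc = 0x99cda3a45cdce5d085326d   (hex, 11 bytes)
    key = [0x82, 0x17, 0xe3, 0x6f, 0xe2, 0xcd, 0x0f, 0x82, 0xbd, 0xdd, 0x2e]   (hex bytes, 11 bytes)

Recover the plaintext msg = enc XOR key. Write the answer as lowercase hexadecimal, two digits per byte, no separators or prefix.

byte 0: 99 ⊕ 82 = 1b
byte 1: cd ⊕ 17 = da
byte 2: a3 ⊕ e3 = 40
byte 3: a4 ⊕ 6f = cb
byte 4: 5c ⊕ e2 = be
byte 5: dc ⊕ cd = 11
byte 6: e5 ⊕ 0f = ea
byte 7: d0 ⊕ 82 = 52
byte 8: 85 ⊕ bd = 38
byte 9: 32 ⊕ dd = ef
byte 10: 6d ⊕ 2e = 43

1bda40cbbe11ea5238ef43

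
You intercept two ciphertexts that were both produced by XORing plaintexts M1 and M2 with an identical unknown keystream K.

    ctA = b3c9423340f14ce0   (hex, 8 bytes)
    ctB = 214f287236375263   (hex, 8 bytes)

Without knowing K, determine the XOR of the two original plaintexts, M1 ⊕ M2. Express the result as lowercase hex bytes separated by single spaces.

ctA ⊕ ctB = (M1 ⊕ K) ⊕ (M2 ⊕ K) = M1 ⊕ M2 — the shared key cancels under XOR.
10110011 xor 00100001 = 10010010
11001001 xor 01001111 = 10000110
01000010 xor 00101000 = 01101010
00110011 xor 01110010 = 01000001
01000000 xor 00110110 = 01110110
11110001 xor 00110111 = 11000110
01001100 xor 01010010 = 00011110
11100000 xor 01100011 = 10000011

92 86 6a 41 76 c6 1e 83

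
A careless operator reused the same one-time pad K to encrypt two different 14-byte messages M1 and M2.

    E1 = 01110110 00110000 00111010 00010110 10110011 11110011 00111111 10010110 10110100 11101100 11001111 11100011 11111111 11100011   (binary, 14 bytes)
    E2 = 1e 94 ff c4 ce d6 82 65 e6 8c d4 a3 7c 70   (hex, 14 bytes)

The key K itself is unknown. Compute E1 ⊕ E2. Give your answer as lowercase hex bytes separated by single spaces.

68 a4 c5 d2 7d 25 bd f3 52 60 1b 40 83 93

E1 ⊕ E2 = (M1 ⊕ K) ⊕ (M2 ⊕ K) = M1 ⊕ M2 — the shared key cancels under XOR.
76 XOR 1e = 68
30 XOR 94 = a4
3a XOR ff = c5
16 XOR c4 = d2
b3 XOR ce = 7d
f3 XOR d6 = 25
3f XOR 82 = bd
96 XOR 65 = f3
b4 XOR e6 = 52
ec XOR 8c = 60
cf XOR d4 = 1b
e3 XOR a3 = 40
ff XOR 7c = 83
e3 XOR 70 = 93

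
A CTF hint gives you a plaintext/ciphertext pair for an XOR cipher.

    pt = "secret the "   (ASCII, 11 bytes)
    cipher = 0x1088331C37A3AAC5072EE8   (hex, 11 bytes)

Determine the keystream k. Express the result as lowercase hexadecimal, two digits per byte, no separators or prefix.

63ed506e52d78ab16f4bc8

Since cipher = pt ⊕ k, XORing both sides with pt gives k = pt ⊕ cipher.
01110011 xor 00010000 = 01100011
01100101 xor 10001000 = 11101101
01100011 xor 00110011 = 01010000
01110010 xor 00011100 = 01101110
01100101 xor 00110111 = 01010010
01110100 xor 10100011 = 11010111
00100000 xor 10101010 = 10001010
01110100 xor 11000101 = 10110001
01101000 xor 00000111 = 01101111
01100101 xor 00101110 = 01001011
00100000 xor 11101000 = 11001000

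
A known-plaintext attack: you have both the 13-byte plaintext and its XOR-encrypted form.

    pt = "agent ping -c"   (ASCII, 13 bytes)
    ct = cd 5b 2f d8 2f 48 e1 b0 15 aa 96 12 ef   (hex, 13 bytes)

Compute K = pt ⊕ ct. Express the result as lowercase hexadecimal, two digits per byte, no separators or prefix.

Since ct = pt ⊕ K, XORing both sides with pt gives K = pt ⊕ ct.
byte 0: 61 xor cd = ac
byte 1: 67 xor 5b = 3c
byte 2: 65 xor 2f = 4a
byte 3: 6e xor d8 = b6
byte 4: 74 xor 2f = 5b
byte 5: 20 xor 48 = 68
byte 6: 70 xor e1 = 91
byte 7: 69 xor b0 = d9
byte 8: 6e xor 15 = 7b
byte 9: 67 xor aa = cd
byte 10: 20 xor 96 = b6
byte 11: 2d xor 12 = 3f
byte 12: 63 xor ef = 8c

ac3c4ab65b6891d97bcdb63f8c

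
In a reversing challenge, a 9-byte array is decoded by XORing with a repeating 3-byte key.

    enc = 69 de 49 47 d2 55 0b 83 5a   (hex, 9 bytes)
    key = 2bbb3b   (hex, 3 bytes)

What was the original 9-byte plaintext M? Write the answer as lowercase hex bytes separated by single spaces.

42 65 72 6c 69 6e 20 38 61

The 3-byte key repeats, so the effective keystream is 2b bb 3b 2b bb 3b 2b bb 3b.
byte 0: 105 XOR  43 =  66
byte 1: 222 XOR 187 = 101
byte 2:  73 XOR  59 = 114
byte 3:  71 XOR  43 = 108
byte 4: 210 XOR 187 = 105
byte 5:  85 XOR  59 = 110
byte 6:  11 XOR  43 =  32
byte 7: 131 XOR 187 =  56
byte 8:  90 XOR  59 =  97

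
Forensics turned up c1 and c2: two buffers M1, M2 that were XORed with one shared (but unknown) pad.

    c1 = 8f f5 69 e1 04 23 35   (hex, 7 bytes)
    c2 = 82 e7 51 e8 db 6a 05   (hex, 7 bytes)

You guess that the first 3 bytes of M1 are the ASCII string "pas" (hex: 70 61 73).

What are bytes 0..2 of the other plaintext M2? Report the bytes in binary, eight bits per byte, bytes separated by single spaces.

01111101 01110011 01001011

First, c1 ⊕ c2 = (M1 ⊕ K) ⊕ (M2 ⊕ K) = M1 ⊕ M2, so the key drops out. Then M2 = (M1 ⊕ M2) ⊕ M1 over the first 3 bytes.
byte 0: (8f XOR 82) XOR 70 = 0d XOR 70 = 7d
byte 1: (f5 XOR e7) XOR 61 = 12 XOR 61 = 73
byte 2: (69 XOR 51) XOR 73 = 38 XOR 73 = 4b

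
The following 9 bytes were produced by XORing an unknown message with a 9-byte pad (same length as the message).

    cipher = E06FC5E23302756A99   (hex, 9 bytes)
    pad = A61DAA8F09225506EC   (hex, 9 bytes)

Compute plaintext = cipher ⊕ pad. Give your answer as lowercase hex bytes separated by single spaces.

XOR is its own inverse, so applying the key byte-wise gives the result directly.
byte 0: 224 ^ 166 =  70
byte 1: 111 ^  29 = 114
byte 2: 197 ^ 170 = 111
byte 3: 226 ^ 143 = 109
byte 4:  51 ^   9 =  58
byte 5:   2 ^  34 =  32
byte 6: 117 ^  85 =  32
byte 7: 106 ^   6 = 108
byte 8: 153 ^ 236 = 117

46 72 6f 6d 3a 20 20 6c 75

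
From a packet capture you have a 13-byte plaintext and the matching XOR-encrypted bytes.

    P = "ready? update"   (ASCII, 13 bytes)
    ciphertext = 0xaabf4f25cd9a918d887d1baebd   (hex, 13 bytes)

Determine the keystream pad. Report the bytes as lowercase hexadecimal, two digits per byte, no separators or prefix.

d8da2e41b4a5b1f8f8197adad8

Since ciphertext = P ⊕ pad, XORing both sides with P gives pad = P ⊕ ciphertext.
byte 0: 72 ⊕ aa = d8
byte 1: 65 ⊕ bf = da
byte 2: 61 ⊕ 4f = 2e
byte 3: 64 ⊕ 25 = 41
byte 4: 79 ⊕ cd = b4
byte 5: 3f ⊕ 9a = a5
byte 6: 20 ⊕ 91 = b1
byte 7: 75 ⊕ 8d = f8
byte 8: 70 ⊕ 88 = f8
byte 9: 64 ⊕ 7d = 19
byte 10: 61 ⊕ 1b = 7a
byte 11: 74 ⊕ ae = da
byte 12: 65 ⊕ bd = d8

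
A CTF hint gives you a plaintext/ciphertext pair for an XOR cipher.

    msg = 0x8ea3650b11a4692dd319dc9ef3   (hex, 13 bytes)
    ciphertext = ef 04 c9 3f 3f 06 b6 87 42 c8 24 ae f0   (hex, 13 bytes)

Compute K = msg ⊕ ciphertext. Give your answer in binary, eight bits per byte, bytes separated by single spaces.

Since ciphertext = msg ⊕ K, XORing both sides with msg gives K = msg ⊕ ciphertext.
byte 0: 8e XOR ef = 61
byte 1: a3 XOR 04 = a7
byte 2: 65 XOR c9 = ac
byte 3: 0b XOR 3f = 34
byte 4: 11 XOR 3f = 2e
byte 5: a4 XOR 06 = a2
byte 6: 69 XOR b6 = df
byte 7: 2d XOR 87 = aa
byte 8: d3 XOR 42 = 91
byte 9: 19 XOR c8 = d1
byte 10: dc XOR 24 = f8
byte 11: 9e XOR ae = 30
byte 12: f3 XOR f0 = 03

01100001 10100111 10101100 00110100 00101110 10100010 11011111 10101010 10010001 11010001 11111000 00110000 00000011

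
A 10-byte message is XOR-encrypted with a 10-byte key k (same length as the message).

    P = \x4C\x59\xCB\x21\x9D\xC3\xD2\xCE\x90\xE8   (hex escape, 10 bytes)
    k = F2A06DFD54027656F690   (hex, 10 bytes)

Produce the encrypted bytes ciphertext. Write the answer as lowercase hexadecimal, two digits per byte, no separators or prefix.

bef9a6dcc9c1a4986678

XOR is its own inverse, so applying the key byte-wise gives the result directly.
4c ^ f2 = be
59 ^ a0 = f9
cb ^ 6d = a6
21 ^ fd = dc
9d ^ 54 = c9
c3 ^ 02 = c1
d2 ^ 76 = a4
ce ^ 56 = 98
90 ^ f6 = 66
e8 ^ 90 = 78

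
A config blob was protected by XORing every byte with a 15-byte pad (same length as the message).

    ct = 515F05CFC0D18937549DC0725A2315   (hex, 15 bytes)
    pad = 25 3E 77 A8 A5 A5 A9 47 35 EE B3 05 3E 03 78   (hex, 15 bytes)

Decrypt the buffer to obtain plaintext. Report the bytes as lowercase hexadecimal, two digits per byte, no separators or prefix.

74617267657420706173737764206d

XOR is its own inverse, so applying the key byte-wise gives the result directly.
byte 0: 51 ^ 25 = 74
byte 1: 5f ^ 3e = 61
byte 2: 05 ^ 77 = 72
byte 3: cf ^ a8 = 67
byte 4: c0 ^ a5 = 65
byte 5: d1 ^ a5 = 74
byte 6: 89 ^ a9 = 20
byte 7: 37 ^ 47 = 70
byte 8: 54 ^ 35 = 61
byte 9: 9d ^ ee = 73
byte 10: c0 ^ b3 = 73
byte 11: 72 ^ 05 = 77
byte 12: 5a ^ 3e = 64
byte 13: 23 ^ 03 = 20
byte 14: 15 ^ 78 = 6d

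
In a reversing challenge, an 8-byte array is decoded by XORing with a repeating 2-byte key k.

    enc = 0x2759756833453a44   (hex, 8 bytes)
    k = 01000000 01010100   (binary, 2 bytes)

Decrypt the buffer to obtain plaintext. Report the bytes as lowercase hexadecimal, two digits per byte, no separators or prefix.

670d353c73117a10

The 2-byte key repeats, so the effective keystream is 40 54 40 54 40 54 40 54.
byte 0: 27 ^ 40 = 67
byte 1: 59 ^ 54 = 0d
byte 2: 75 ^ 40 = 35
byte 3: 68 ^ 54 = 3c
byte 4: 33 ^ 40 = 73
byte 5: 45 ^ 54 = 11
byte 6: 3a ^ 40 = 7a
byte 7: 44 ^ 54 = 10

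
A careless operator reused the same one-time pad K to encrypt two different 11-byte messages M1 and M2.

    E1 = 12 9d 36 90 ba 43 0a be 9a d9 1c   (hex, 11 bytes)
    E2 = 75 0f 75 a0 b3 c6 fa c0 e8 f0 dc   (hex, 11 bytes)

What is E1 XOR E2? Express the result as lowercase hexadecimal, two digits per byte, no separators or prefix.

E1 ⊕ E2 = (M1 ⊕ K) ⊕ (M2 ⊕ K) = M1 ⊕ M2 — the shared key cancels under XOR.
12 ⊕ 75 = 67
9d ⊕ 0f = 92
36 ⊕ 75 = 43
90 ⊕ a0 = 30
ba ⊕ b3 = 09
43 ⊕ c6 = 85
0a ⊕ fa = f0
be ⊕ c0 = 7e
9a ⊕ e8 = 72
d9 ⊕ f0 = 29
1c ⊕ dc = c0

679243300985f07e7229c0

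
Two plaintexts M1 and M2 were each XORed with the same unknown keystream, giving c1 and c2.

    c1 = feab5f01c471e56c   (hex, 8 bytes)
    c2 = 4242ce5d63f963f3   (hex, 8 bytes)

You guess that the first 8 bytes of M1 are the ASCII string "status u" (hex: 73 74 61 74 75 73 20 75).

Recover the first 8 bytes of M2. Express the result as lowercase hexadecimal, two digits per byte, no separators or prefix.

First, c1 ⊕ c2 = (M1 ⊕ K) ⊕ (M2 ⊕ K) = M1 ⊕ M2, so the key drops out. Then M2 = (M1 ⊕ M2) ⊕ M1 over the first 8 bytes.
byte 0: (fe ^ 42) ^ 73 = bc ^ 73 = cf
byte 1: (ab ^ 42) ^ 74 = e9 ^ 74 = 9d
byte 2: (5f ^ ce) ^ 61 = 91 ^ 61 = f0
byte 3: (01 ^ 5d) ^ 74 = 5c ^ 74 = 28
byte 4: (c4 ^ 63) ^ 75 = a7 ^ 75 = d2
byte 5: (71 ^ f9) ^ 73 = 88 ^ 73 = fb
byte 6: (e5 ^ 63) ^ 20 = 86 ^ 20 = a6
byte 7: (6c ^ f3) ^ 75 = 9f ^ 75 = ea

cf9df028d2fba6ea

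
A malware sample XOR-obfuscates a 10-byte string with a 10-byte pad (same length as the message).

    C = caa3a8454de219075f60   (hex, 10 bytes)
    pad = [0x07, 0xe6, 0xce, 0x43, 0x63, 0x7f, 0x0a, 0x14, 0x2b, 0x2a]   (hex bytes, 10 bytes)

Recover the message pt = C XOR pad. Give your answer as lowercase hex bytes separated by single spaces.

ca ⊕ 07 = cd
a3 ⊕ e6 = 45
a8 ⊕ ce = 66
45 ⊕ 43 = 06
4d ⊕ 63 = 2e
e2 ⊕ 7f = 9d
19 ⊕ 0a = 13
07 ⊕ 14 = 13
5f ⊕ 2b = 74
60 ⊕ 2a = 4a

cd 45 66 06 2e 9d 13 13 74 4a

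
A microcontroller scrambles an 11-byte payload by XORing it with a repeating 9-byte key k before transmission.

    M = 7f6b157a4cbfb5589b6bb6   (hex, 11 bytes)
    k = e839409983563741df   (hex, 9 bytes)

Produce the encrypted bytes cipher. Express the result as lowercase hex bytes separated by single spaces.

97 52 55 e3 cf e9 82 19 44 83 8f

The 9-byte key repeats, so the effective keystream is e8 39 40 99 83 56 37 41 df e8 39.
byte 0: 7f ^ e8 = 97
byte 1: 6b ^ 39 = 52
byte 2: 15 ^ 40 = 55
byte 3: 7a ^ 99 = e3
byte 4: 4c ^ 83 = cf
byte 5: bf ^ 56 = e9
byte 6: b5 ^ 37 = 82
byte 7: 58 ^ 41 = 19
byte 8: 9b ^ df = 44
byte 9: 6b ^ e8 = 83
byte 10: b6 ^ 39 = 8f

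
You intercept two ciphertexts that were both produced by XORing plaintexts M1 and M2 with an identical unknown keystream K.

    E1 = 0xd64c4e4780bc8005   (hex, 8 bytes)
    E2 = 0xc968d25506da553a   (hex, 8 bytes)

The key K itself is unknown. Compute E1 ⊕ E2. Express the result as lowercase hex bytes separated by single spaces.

E1 ⊕ E2 = (M1 ⊕ K) ⊕ (M2 ⊕ K) = M1 ⊕ M2 — the shared key cancels under XOR.
d6 XOR c9 = 1f
4c XOR 68 = 24
4e XOR d2 = 9c
47 XOR 55 = 12
80 XOR 06 = 86
bc XOR da = 66
80 XOR 55 = d5
05 XOR 3a = 3f

1f 24 9c 12 86 66 d5 3f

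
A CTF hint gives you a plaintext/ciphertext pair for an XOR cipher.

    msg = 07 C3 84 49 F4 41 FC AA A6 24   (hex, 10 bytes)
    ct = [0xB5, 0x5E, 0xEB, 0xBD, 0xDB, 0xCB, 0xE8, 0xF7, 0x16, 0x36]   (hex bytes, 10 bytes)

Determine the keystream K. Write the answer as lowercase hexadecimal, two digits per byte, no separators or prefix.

b29d6ff42f8a145db012

Since ct = msg ⊕ K, XORing both sides with msg gives K = msg ⊕ ct.
byte 0: 07 ^ b5 = b2
byte 1: c3 ^ 5e = 9d
byte 2: 84 ^ eb = 6f
byte 3: 49 ^ bd = f4
byte 4: f4 ^ db = 2f
byte 5: 41 ^ cb = 8a
byte 6: fc ^ e8 = 14
byte 7: aa ^ f7 = 5d
byte 8: a6 ^ 16 = b0
byte 9: 24 ^ 36 = 12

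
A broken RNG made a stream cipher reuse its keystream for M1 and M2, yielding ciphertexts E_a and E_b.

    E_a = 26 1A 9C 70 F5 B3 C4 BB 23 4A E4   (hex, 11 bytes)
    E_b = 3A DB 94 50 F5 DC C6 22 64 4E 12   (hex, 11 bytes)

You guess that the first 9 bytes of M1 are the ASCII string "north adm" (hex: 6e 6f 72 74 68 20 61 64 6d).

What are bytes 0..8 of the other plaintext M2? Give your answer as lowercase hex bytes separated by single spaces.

72 ae 7a 54 68 4f 63 fd 2a

First, E_a ⊕ E_b = (M1 ⊕ K) ⊕ (M2 ⊕ K) = M1 ⊕ M2, so the key drops out. Then M2 = (M1 ⊕ M2) ⊕ M1 over the first 9 bytes.
byte 0: (26 xor 3a) xor 6e = 1c xor 6e = 72
byte 1: (1a xor db) xor 6f = c1 xor 6f = ae
byte 2: (9c xor 94) xor 72 = 08 xor 72 = 7a
byte 3: (70 xor 50) xor 74 = 20 xor 74 = 54
byte 4: (f5 xor f5) xor 68 = 00 xor 68 = 68
byte 5: (b3 xor dc) xor 20 = 6f xor 20 = 4f
byte 6: (c4 xor c6) xor 61 = 02 xor 61 = 63
byte 7: (bb xor 22) xor 64 = 99 xor 64 = fd
byte 8: (23 xor 64) xor 6d = 47 xor 6d = 2a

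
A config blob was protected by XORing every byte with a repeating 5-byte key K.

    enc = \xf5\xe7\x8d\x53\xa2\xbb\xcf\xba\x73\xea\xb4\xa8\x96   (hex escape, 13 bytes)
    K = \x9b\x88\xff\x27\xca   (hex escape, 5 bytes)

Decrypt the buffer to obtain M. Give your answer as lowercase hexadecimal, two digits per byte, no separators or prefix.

6e6f72746820474554202f2069

The 5-byte key repeats, so the effective keystream is 9b 88 ff 27 ca 9b 88 ff 27 ca 9b 88 ff.
byte 0: 11110101 ^ 10011011 = 01101110
byte 1: 11100111 ^ 10001000 = 01101111
byte 2: 10001101 ^ 11111111 = 01110010
byte 3: 01010011 ^ 00100111 = 01110100
byte 4: 10100010 ^ 11001010 = 01101000
byte 5: 10111011 ^ 10011011 = 00100000
byte 6: 11001111 ^ 10001000 = 01000111
byte 7: 10111010 ^ 11111111 = 01000101
byte 8: 01110011 ^ 00100111 = 01010100
byte 9: 11101010 ^ 11001010 = 00100000
byte 10: 10110100 ^ 10011011 = 00101111
byte 11: 10101000 ^ 10001000 = 00100000
byte 12: 10010110 ^ 11111111 = 01101001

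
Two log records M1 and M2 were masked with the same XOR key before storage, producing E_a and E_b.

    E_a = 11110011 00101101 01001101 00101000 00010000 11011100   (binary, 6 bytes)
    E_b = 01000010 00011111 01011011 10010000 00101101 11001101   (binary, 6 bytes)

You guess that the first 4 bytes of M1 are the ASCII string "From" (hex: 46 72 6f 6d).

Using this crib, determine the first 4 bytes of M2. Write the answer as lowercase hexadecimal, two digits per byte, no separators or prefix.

First, E_a ⊕ E_b = (M1 ⊕ K) ⊕ (M2 ⊕ K) = M1 ⊕ M2, so the key drops out. Then M2 = (M1 ⊕ M2) ⊕ M1 over the first 4 bytes.
byte 0: (f3 XOR 42) XOR 46 = b1 XOR 46 = f7
byte 1: (2d XOR 1f) XOR 72 = 32 XOR 72 = 40
byte 2: (4d XOR 5b) XOR 6f = 16 XOR 6f = 79
byte 3: (28 XOR 90) XOR 6d = b8 XOR 6d = d5

f74079d5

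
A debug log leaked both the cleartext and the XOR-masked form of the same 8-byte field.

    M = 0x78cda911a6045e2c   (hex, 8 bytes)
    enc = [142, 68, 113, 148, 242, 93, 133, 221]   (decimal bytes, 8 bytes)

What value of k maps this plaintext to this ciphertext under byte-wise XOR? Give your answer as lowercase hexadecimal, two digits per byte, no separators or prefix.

Since enc = M ⊕ k, XORing both sides with M gives k = M ⊕ enc.
01111000 ^ 10001110 = 11110110
11001101 ^ 01000100 = 10001001
10101001 ^ 01110001 = 11011000
00010001 ^ 10010100 = 10000101
10100110 ^ 11110010 = 01010100
00000100 ^ 01011101 = 01011001
01011110 ^ 10000101 = 11011011
00101100 ^ 11011101 = 11110001

f689d8855459dbf1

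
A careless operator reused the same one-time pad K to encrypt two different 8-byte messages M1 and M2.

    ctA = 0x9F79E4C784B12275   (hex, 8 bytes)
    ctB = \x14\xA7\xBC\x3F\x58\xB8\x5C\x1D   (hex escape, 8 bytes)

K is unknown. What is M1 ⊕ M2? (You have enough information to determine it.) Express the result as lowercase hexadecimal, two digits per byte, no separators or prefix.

ctA ⊕ ctB = (M1 ⊕ K) ⊕ (M2 ⊕ K) = M1 ⊕ M2 — the shared key cancels under XOR.
9f xor 14 = 8b
79 xor a7 = de
e4 xor bc = 58
c7 xor 3f = f8
84 xor 58 = dc
b1 xor b8 = 09
22 xor 5c = 7e
75 xor 1d = 68

8bde58f8dc097e68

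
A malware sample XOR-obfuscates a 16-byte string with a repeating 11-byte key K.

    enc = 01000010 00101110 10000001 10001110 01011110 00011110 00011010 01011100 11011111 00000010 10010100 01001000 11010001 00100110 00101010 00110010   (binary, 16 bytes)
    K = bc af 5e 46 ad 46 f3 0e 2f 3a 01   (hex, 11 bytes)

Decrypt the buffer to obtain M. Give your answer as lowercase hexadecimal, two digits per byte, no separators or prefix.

fe81dfc8f358e952f03895f47e786c9f

The 11-byte key repeats, so the effective keystream is bc af 5e 46 ad 46 f3 0e 2f 3a 01 bc af 5e 46 ad.
byte 0:  66 xor 188 = 254
byte 1:  46 xor 175 = 129
byte 2: 129 xor  94 = 223
byte 3: 142 xor  70 = 200
byte 4:  94 xor 173 = 243
byte 5:  30 xor  70 =  88
byte 6:  26 xor 243 = 233
byte 7:  92 xor  14 =  82
byte 8: 223 xor  47 = 240
byte 9:   2 xor  58 =  56
byte 10: 148 xor   1 = 149
byte 11:  72 xor 188 = 244
byte 12: 209 xor 175 = 126
byte 13:  38 xor  94 = 120
byte 14:  42 xor  70 = 108
byte 15:  50 xor 173 = 159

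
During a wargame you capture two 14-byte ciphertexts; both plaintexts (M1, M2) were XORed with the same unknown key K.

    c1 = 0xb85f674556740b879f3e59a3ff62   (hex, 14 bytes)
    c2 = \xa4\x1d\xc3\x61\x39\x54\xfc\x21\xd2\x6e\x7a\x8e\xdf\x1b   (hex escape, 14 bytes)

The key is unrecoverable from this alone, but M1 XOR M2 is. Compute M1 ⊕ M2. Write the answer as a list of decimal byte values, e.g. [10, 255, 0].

c1 ⊕ c2 = (M1 ⊕ K) ⊕ (M2 ⊕ K) = M1 ⊕ M2 — the shared key cancels under XOR.
b8 ⊕ a4 = 1c
5f ⊕ 1d = 42
67 ⊕ c3 = a4
45 ⊕ 61 = 24
56 ⊕ 39 = 6f
74 ⊕ 54 = 20
0b ⊕ fc = f7
87 ⊕ 21 = a6
9f ⊕ d2 = 4d
3e ⊕ 6e = 50
59 ⊕ 7a = 23
a3 ⊕ 8e = 2d
ff ⊕ df = 20
62 ⊕ 1b = 79

[28, 66, 164, 36, 111, 32, 247, 166, 77, 80, 35, 45, 32, 121]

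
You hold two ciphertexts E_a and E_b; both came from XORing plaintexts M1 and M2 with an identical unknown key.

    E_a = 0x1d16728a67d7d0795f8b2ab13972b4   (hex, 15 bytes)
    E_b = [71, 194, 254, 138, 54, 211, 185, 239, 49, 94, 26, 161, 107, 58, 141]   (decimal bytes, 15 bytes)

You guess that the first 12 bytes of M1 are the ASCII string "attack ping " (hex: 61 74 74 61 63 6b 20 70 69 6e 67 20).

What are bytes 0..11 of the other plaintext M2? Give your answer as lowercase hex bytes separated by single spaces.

First, E_a ⊕ E_b = (M1 ⊕ K) ⊕ (M2 ⊕ K) = M1 ⊕ M2, so the key drops out. Then M2 = (M1 ⊕ M2) ⊕ M1 over the first 12 bytes.
byte 0: (1d xor 47) xor 61 = 5a xor 61 = 3b
byte 1: (16 xor c2) xor 74 = d4 xor 74 = a0
byte 2: (72 xor fe) xor 74 = 8c xor 74 = f8
byte 3: (8a xor 8a) xor 61 = 00 xor 61 = 61
byte 4: (67 xor 36) xor 63 = 51 xor 63 = 32
byte 5: (d7 xor d3) xor 6b = 04 xor 6b = 6f
byte 6: (d0 xor b9) xor 20 = 69 xor 20 = 49
byte 7: (79 xor ef) xor 70 = 96 xor 70 = e6
byte 8: (5f xor 31) xor 69 = 6e xor 69 = 07
byte 9: (8b xor 5e) xor 6e = d5 xor 6e = bb
byte 10: (2a xor 1a) xor 67 = 30 xor 67 = 57
byte 11: (b1 xor a1) xor 20 = 10 xor 20 = 30

3b a0 f8 61 32 6f 49 e6 07 bb 57 30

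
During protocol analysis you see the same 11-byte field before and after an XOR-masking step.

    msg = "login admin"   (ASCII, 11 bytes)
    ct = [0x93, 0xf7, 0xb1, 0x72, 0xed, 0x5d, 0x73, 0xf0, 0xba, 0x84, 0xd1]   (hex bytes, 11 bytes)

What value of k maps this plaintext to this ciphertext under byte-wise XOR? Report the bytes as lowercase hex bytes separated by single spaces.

Since ct = msg ⊕ k, XORing both sides with msg gives k = msg ⊕ ct.
6c xor 93 = ff
6f xor f7 = 98
67 xor b1 = d6
69 xor 72 = 1b
6e xor ed = 83
20 xor 5d = 7d
61 xor 73 = 12
64 xor f0 = 94
6d xor ba = d7
69 xor 84 = ed
6e xor d1 = bf

ff 98 d6 1b 83 7d 12 94 d7 ed bf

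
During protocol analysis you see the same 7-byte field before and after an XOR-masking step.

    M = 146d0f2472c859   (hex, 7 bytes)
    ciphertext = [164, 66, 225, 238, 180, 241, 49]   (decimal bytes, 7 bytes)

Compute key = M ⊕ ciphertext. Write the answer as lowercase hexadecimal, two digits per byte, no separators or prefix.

b02feecac63968

Since ciphertext = M ⊕ key, XORing both sides with M gives key = M ⊕ ciphertext.
14 ^ a4 = b0
6d ^ 42 = 2f
0f ^ e1 = ee
24 ^ ee = ca
72 ^ b4 = c6
c8 ^ f1 = 39
59 ^ 31 = 68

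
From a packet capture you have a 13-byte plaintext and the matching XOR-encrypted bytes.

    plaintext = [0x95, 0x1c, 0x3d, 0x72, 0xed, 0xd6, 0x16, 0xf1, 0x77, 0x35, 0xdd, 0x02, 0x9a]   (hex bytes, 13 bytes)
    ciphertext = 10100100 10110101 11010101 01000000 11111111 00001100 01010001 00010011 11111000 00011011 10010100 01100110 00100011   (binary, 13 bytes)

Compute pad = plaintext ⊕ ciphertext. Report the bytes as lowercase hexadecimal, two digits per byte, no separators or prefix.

Since ciphertext = plaintext ⊕ pad, XORing both sides with plaintext gives pad = plaintext ⊕ ciphertext.
byte 0: 10010101 xor 10100100 = 00110001
byte 1: 00011100 xor 10110101 = 10101001
byte 2: 00111101 xor 11010101 = 11101000
byte 3: 01110010 xor 01000000 = 00110010
byte 4: 11101101 xor 11111111 = 00010010
byte 5: 11010110 xor 00001100 = 11011010
byte 6: 00010110 xor 01010001 = 01000111
byte 7: 11110001 xor 00010011 = 11100010
byte 8: 01110111 xor 11111000 = 10001111
byte 9: 00110101 xor 00011011 = 00101110
byte 10: 11011101 xor 10010100 = 01001001
byte 11: 00000010 xor 01100110 = 01100100
byte 12: 10011010 xor 00100011 = 10111001

31a9e83212da47e28f2e4964b9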